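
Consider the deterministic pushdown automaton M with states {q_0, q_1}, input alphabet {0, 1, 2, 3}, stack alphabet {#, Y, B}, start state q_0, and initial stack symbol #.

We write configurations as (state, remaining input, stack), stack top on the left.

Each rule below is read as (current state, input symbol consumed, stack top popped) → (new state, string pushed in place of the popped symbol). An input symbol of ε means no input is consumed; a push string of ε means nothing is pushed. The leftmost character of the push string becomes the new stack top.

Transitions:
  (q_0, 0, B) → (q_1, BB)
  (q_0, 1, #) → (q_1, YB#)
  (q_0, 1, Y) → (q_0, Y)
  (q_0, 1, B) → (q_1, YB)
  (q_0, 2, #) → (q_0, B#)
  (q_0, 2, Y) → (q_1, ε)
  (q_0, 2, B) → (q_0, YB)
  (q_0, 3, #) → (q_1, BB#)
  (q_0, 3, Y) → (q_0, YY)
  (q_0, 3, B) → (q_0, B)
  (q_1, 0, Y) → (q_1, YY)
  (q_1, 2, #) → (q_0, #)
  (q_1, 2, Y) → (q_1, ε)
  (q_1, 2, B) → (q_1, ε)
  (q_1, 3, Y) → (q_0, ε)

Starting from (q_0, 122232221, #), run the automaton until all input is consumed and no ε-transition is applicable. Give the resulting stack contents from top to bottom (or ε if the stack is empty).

(q_0, 122232221, #) ⊢ (q_1, 22232221, YB#) ⊢ (q_1, 2232221, B#) ⊢ (q_1, 232221, #) ⊢ (q_0, 32221, #) ⊢ (q_1, 2221, BB#) ⊢ (q_1, 221, B#) ⊢ (q_1, 21, #) ⊢ (q_0, 1, #) ⊢ (q_1, ε, YB#)
All input consumed in state q_1 with stack YB#.

YB#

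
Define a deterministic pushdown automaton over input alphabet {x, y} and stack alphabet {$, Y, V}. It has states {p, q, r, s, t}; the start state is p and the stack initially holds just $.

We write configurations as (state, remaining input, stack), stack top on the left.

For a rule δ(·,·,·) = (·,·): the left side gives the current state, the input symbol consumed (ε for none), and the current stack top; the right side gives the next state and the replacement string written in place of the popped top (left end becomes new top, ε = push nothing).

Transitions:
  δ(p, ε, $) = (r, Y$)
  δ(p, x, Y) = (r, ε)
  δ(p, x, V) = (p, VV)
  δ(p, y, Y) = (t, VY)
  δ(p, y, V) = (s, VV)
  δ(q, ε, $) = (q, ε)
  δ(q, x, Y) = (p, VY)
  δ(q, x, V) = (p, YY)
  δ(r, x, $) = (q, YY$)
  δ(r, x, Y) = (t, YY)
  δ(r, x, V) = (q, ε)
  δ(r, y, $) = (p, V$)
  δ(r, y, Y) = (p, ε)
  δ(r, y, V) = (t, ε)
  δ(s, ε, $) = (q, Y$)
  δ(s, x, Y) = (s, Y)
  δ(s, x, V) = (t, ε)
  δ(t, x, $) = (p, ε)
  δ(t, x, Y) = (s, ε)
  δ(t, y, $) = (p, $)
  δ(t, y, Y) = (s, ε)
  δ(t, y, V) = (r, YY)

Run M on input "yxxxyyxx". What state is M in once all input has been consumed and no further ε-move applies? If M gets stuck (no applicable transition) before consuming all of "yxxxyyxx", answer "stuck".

(p, yxxxyyxx, $)
  ε-move, top $: go to r, push Y$ → (r, yxxxyyxx, Y$)
  read y, top Y: go to p, push ε → (p, xxxyyxx, $)
  ε-move, top $: go to r, push Y$ → (r, xxxyyxx, Y$)
  read x, top Y: go to t, push YY → (t, xxyyxx, YY$)
  read x, top Y: go to s, push ε → (s, xyyxx, Y$)
  read x, top Y: go to s, push Y → (s, yyxx, Y$)
No transition for (s, y, top Y); M blocks with input yyxx remaining.

stuck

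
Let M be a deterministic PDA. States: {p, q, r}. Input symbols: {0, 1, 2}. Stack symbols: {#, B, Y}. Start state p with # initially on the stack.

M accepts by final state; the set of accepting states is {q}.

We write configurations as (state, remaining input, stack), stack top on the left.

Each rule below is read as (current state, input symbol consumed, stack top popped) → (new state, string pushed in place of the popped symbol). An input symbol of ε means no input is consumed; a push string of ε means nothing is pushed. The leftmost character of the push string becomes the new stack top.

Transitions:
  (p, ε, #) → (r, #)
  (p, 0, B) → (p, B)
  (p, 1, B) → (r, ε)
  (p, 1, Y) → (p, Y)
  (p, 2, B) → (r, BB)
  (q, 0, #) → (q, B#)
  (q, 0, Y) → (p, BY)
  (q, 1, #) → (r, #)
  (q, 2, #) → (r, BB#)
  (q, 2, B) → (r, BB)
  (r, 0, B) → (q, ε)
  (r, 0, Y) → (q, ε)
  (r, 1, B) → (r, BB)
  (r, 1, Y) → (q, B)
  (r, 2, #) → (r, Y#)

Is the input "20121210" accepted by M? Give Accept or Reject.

(p, 20121210, #)
  ε-move, top #: go to r, push # → (r, 20121210, #)
  read 2, top #: go to r, push Y# → (r, 0121210, Y#)
  read 0, top Y: go to q, push ε → (q, 121210, #)
  read 1, top #: go to r, push # → (r, 21210, #)
  read 2, top #: go to r, push Y# → (r, 1210, Y#)
  read 1, top Y: go to q, push B → (q, 210, B#)
  read 2, top B: go to r, push BB → (r, 10, BB#)
  read 1, top B: go to r, push BB → (r, 0, BBB#)
  read 0, top B: go to q, push ε → (q, ε, BB#)
All input consumed; state q ∈ F.

Accept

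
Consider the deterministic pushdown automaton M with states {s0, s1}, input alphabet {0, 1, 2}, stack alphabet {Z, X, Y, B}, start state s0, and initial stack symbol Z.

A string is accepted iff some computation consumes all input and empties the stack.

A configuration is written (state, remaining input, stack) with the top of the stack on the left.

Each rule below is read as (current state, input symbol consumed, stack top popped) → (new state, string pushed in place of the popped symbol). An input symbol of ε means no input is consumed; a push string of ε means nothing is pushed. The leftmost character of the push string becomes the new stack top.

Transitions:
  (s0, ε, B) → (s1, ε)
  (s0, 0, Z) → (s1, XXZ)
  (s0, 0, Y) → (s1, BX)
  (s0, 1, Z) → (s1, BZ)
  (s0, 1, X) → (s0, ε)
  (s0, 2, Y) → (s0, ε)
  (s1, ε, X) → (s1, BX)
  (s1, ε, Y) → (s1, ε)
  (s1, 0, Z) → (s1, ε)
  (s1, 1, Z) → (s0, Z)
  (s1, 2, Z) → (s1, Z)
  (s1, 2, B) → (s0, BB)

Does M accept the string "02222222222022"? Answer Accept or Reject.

Reject

(s0, 02222222222022, Z) ⊢ (s1, 2222222222022, XXZ) ⊢ (s1, 2222222222022, BXXZ) ⊢ (s0, 222222222022, BBXXZ) ⊢ (s1, 222222222022, BXXZ) ⊢ (s0, 22222222022, BBXXZ) ⊢ (s1, 22222222022, BXXZ) ⊢ (s0, 2222222022, BBXXZ) ⊢ (s1, 2222222022, BXXZ) ⊢ (s0, 222222022, BBXXZ) ⊢ (s1, 222222022, BXXZ) ⊢ (s0, 22222022, BBXXZ) ⊢ (s1, 22222022, BXXZ) ⊢ (s0, 2222022, BBXXZ) ⊢ (s1, 2222022, BXXZ) ⊢ (s0, 222022, BBXXZ) ⊢ (s1, 222022, BXXZ) ⊢ (s0, 22022, BBXXZ) ⊢ (s1, 22022, BXXZ) ⊢ (s0, 2022, BBXXZ) ⊢ (s1, 2022, BXXZ) ⊢ (s0, 022, BBXXZ) ⊢ (s1, 022, BXXZ)
No transition applies at (s1, 022, BXXZ); input not fully consumed.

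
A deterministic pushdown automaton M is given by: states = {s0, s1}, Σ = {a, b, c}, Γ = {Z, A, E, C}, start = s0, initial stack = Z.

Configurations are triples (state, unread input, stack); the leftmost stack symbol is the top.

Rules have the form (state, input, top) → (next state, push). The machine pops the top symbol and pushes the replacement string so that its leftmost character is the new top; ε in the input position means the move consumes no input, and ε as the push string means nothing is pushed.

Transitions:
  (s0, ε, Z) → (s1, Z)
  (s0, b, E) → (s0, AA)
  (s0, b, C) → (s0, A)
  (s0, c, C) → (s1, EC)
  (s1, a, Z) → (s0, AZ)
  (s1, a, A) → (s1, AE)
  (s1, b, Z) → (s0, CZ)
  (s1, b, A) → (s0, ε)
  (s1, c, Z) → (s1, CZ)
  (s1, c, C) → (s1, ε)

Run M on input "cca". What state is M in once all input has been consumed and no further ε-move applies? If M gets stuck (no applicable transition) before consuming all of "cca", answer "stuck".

s0

(s0, cca, Z)
  ε-move, top Z: go to s1, push Z → (s1, cca, Z)
  read c, top Z: go to s1, push CZ → (s1, ca, CZ)
  read c, top C: go to s1, push ε → (s1, a, Z)
  read a, top Z: go to s0, push AZ → (s0, ε, AZ)
All input consumed; M is in state s0.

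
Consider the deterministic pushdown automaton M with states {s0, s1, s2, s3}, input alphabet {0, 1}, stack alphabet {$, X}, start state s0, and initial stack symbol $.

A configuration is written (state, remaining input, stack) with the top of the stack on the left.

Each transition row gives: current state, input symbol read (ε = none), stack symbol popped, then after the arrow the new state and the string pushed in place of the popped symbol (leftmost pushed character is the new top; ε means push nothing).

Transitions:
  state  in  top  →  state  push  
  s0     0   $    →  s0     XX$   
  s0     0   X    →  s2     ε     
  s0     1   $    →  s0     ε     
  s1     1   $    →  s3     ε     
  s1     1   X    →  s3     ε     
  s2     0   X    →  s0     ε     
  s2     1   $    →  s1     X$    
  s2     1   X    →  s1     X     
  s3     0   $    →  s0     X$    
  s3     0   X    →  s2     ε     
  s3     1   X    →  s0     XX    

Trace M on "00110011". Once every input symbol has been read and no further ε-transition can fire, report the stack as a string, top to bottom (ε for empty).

$

(s0, 00110011, $) ⊢ (s0, 0110011, XX$) ⊢ (s2, 110011, X$) ⊢ (s1, 10011, X$) ⊢ (s3, 0011, $) ⊢ (s0, 011, X$) ⊢ (s2, 11, $) ⊢ (s1, 1, X$) ⊢ (s3, ε, $)
All input consumed in state s3 with stack $.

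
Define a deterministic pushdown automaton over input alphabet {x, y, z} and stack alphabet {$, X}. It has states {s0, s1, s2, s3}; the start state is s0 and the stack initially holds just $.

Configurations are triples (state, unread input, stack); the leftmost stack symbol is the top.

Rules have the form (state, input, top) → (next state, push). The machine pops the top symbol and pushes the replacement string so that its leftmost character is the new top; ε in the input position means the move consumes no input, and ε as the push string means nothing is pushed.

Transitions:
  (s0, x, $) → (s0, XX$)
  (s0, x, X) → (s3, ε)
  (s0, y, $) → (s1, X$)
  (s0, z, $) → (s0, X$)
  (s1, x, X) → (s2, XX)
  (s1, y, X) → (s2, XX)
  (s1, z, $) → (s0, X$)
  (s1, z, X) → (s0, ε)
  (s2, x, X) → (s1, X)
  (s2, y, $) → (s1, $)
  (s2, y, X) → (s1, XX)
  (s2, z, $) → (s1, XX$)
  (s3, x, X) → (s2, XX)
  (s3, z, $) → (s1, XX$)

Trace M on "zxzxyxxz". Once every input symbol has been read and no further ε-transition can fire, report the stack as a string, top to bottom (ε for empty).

XXXX$

(s0, zxzxyxxz, $) ⊢ (s0, xzxyxxz, X$) ⊢ (s3, zxyxxz, $) ⊢ (s1, xyxxz, XX$) ⊢ (s2, yxxz, XXX$) ⊢ (s1, xxz, XXXX$) ⊢ (s2, xz, XXXXX$) ⊢ (s1, z, XXXXX$) ⊢ (s0, ε, XXXX$)
All input consumed in state s0 with stack XXXX$.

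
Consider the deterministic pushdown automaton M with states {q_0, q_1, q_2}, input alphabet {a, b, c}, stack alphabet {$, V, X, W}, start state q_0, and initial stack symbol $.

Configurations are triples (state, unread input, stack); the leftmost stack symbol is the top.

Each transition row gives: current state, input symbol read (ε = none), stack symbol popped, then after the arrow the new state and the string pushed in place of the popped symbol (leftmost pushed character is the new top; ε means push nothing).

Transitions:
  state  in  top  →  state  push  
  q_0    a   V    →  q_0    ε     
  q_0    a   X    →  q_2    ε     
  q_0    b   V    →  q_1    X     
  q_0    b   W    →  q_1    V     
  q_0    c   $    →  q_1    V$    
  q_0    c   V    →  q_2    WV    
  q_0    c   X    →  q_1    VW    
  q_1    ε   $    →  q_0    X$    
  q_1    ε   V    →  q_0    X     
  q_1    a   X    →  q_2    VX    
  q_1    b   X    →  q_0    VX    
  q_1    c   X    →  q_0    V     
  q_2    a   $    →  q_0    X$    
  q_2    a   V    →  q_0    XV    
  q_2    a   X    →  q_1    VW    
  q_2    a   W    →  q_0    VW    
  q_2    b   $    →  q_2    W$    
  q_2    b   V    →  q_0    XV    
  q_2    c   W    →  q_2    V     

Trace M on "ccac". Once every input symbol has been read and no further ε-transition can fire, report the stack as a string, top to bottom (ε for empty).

(q_0, ccac, $)
  read c, top $: go to q_1, push V$ → (q_1, cac, V$)
  ε-move, top V: go to q_0, push X → (q_0, cac, X$)
  read c, top X: go to q_1, push VW → (q_1, ac, VW$)
  ε-move, top V: go to q_0, push X → (q_0, ac, XW$)
  read a, top X: go to q_2, push ε → (q_2, c, W$)
  read c, top W: go to q_2, push V → (q_2, ε, V$)
All input consumed in state q_2 with stack V$.

V$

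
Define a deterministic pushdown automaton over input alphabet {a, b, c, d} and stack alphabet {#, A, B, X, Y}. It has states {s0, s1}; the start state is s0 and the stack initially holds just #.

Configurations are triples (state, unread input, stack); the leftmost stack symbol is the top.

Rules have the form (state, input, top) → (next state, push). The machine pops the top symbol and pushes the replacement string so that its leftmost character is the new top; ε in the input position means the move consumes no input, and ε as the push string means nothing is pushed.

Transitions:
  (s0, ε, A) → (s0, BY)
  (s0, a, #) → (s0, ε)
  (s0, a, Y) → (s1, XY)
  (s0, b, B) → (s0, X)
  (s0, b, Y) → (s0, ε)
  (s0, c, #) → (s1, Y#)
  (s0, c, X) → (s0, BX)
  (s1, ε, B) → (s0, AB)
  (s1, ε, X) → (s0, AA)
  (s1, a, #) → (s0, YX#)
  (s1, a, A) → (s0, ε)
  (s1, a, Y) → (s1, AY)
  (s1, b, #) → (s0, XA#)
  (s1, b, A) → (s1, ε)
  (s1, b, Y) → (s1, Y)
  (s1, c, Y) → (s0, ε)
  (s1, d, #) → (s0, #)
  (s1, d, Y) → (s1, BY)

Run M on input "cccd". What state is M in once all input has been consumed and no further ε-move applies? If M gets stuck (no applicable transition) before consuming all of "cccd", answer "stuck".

(s0, cccd, #) ⊢ (s1, ccd, Y#) ⊢ (s0, cd, #) ⊢ (s1, d, Y#) ⊢ (s1, ε, BY#) ⊢ (s0, ε, ABY#) ⊢ (s0, ε, BYBY#)
All input consumed; M is in state s0.

s0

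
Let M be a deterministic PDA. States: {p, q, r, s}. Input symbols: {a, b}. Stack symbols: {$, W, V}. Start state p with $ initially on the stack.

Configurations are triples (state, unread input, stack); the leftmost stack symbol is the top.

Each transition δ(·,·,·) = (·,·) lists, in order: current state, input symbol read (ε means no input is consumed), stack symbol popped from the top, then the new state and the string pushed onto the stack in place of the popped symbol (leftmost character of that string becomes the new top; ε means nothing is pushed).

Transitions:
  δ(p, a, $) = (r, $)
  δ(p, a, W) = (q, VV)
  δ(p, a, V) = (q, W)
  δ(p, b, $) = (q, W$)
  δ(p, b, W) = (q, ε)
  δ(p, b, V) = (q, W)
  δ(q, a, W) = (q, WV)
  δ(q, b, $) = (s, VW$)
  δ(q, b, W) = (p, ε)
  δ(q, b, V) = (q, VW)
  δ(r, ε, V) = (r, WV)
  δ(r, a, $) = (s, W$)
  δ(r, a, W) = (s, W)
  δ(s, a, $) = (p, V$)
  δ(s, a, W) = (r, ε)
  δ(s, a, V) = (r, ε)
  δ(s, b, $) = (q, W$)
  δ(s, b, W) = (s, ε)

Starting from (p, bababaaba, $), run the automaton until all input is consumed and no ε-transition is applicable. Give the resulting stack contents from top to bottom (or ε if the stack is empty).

V$

(p, bababaaba, $) ⊢ (q, ababaaba, W$) ⊢ (q, babaaba, WV$) ⊢ (p, abaaba, V$) ⊢ (q, baaba, W$) ⊢ (p, aaba, $) ⊢ (r, aba, $) ⊢ (s, ba, W$) ⊢ (s, a, $) ⊢ (p, ε, V$)
All input consumed in state p with stack V$.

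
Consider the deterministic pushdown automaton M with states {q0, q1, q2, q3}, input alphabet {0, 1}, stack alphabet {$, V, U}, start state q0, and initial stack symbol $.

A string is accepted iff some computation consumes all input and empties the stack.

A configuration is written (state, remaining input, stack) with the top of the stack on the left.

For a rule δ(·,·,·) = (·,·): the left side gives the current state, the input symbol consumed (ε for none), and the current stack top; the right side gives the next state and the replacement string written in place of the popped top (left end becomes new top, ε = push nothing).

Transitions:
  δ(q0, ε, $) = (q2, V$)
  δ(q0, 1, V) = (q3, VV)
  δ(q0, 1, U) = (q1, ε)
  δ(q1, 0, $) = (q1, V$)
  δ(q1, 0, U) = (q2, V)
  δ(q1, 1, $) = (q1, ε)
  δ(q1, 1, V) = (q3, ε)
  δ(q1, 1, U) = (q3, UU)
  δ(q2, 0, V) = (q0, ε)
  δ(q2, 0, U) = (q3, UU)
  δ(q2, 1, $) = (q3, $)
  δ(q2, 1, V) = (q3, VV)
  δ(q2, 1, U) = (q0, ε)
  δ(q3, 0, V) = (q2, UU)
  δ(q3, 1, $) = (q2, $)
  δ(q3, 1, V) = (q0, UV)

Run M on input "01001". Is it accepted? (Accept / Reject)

(q0, 01001, $)
  ε-move, top $: go to q2, push V$ → (q2, 01001, V$)
  read 0, top V: go to q0, push ε → (q0, 1001, $)
  ε-move, top $: go to q2, push V$ → (q2, 1001, V$)
  read 1, top V: go to q3, push VV → (q3, 001, VV$)
  read 0, top V: go to q2, push UU → (q2, 01, UUV$)
  read 0, top U: go to q3, push UU → (q3, 1, UUUV$)
No transition applies at (q3, 1, UUUV$); input not fully consumed.

Reject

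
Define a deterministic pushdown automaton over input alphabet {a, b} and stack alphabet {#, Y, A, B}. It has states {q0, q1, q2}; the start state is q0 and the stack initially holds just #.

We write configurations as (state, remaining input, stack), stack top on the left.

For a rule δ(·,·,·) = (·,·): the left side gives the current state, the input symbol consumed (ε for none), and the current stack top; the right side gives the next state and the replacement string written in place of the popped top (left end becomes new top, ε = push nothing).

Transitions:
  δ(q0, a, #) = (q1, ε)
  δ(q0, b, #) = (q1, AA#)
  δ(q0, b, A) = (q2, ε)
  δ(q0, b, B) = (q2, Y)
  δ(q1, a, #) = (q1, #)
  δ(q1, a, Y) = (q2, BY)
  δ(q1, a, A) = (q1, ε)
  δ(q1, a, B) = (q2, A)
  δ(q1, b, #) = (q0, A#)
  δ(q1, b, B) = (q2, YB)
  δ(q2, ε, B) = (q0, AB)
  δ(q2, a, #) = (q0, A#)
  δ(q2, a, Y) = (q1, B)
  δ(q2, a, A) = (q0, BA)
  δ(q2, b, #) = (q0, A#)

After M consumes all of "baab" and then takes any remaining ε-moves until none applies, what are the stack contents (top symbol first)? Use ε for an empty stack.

A#

(q0, baab, #)
  read b, top #: go to q1, push AA# → (q1, aab, AA#)
  read a, top A: go to q1, push ε → (q1, ab, A#)
  read a, top A: go to q1, push ε → (q1, b, #)
  read b, top #: go to q0, push A# → (q0, ε, A#)
All input consumed in state q0 with stack A#.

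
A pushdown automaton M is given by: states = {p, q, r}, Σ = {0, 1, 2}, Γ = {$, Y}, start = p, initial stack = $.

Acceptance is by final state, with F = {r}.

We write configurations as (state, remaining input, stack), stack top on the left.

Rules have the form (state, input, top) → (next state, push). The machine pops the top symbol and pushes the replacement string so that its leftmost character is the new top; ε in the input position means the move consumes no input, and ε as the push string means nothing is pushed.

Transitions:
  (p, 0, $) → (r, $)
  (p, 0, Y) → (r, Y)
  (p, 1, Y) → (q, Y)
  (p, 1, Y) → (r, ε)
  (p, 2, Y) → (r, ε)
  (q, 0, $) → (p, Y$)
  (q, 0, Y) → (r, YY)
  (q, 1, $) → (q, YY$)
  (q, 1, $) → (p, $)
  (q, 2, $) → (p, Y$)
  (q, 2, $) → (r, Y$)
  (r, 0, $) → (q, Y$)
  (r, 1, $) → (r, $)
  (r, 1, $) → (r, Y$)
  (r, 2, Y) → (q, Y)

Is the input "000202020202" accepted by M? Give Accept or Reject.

No computation consumes all input and reaches a final state.

Reject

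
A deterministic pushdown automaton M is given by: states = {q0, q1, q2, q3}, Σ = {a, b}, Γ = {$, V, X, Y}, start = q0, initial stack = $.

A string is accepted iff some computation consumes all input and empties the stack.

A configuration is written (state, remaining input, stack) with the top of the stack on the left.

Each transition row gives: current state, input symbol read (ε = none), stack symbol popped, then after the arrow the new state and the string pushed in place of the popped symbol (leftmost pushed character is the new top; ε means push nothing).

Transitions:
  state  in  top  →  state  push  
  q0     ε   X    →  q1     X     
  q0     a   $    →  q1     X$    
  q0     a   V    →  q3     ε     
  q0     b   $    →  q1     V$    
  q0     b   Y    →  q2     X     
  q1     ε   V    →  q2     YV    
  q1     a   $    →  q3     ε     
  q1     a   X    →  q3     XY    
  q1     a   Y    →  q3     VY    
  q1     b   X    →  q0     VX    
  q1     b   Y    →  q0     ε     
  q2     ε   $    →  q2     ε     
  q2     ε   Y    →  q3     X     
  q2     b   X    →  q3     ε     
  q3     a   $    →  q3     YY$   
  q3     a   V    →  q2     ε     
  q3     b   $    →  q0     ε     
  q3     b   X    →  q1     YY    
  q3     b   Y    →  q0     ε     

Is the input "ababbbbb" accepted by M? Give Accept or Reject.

Accept

(q0, ababbbbb, $) ⊢ (q1, babbbbb, X$) ⊢ (q0, abbbbb, VX$) ⊢ (q3, bbbbb, X$) ⊢ (q1, bbbb, YY$) ⊢ (q0, bbb, Y$) ⊢ (q2, bb, X$) ⊢ (q3, b, $) ⊢ (q0, ε, ε)
All input consumed and the stack is empty.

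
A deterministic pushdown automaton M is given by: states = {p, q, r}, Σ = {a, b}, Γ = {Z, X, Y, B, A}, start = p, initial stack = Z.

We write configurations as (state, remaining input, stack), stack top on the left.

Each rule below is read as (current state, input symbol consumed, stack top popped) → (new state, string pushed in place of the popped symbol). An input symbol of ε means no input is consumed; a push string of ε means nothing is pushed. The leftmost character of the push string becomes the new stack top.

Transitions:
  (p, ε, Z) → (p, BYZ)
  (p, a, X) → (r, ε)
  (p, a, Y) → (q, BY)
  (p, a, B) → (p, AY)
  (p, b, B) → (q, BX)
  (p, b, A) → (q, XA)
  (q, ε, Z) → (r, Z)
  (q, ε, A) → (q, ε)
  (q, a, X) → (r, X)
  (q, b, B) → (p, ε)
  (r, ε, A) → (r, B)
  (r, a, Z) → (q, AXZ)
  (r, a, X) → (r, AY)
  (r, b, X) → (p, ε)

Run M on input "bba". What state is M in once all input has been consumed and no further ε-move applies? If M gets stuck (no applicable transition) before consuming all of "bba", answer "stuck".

r

(p, bba, Z)
  ε-move, top Z: go to p, push BYZ → (p, bba, BYZ)
  read b, top B: go to q, push BX → (q, ba, BXYZ)
  read b, top B: go to p, push ε → (p, a, XYZ)
  read a, top X: go to r, push ε → (r, ε, YZ)
All input consumed; M is in state r.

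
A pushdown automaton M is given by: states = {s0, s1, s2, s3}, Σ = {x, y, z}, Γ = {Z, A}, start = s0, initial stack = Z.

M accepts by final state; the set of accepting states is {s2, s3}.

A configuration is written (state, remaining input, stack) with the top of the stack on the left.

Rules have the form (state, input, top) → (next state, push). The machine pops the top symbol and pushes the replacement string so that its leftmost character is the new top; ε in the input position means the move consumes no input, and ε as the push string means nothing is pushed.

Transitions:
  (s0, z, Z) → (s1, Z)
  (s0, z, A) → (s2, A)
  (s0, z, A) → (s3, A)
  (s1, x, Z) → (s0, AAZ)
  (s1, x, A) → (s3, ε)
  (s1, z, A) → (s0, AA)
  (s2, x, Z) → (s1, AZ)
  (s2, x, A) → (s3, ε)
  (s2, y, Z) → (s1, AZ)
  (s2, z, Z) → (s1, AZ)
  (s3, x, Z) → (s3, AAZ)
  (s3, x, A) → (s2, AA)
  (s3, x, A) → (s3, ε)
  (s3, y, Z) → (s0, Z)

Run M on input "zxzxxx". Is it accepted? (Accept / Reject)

One accepting computation: (s0, zxzxxx, Z) ⊢ (s1, xzxxx, Z) ⊢ (s0, zxxx, AAZ) ⊢ (s2, xxx, AAZ) ⊢ (s3, xx, AZ) ⊢ (s2, x, AAZ) ⊢ (s3, ε, AZ)
All input consumed and state s3 ∈ F.

Accept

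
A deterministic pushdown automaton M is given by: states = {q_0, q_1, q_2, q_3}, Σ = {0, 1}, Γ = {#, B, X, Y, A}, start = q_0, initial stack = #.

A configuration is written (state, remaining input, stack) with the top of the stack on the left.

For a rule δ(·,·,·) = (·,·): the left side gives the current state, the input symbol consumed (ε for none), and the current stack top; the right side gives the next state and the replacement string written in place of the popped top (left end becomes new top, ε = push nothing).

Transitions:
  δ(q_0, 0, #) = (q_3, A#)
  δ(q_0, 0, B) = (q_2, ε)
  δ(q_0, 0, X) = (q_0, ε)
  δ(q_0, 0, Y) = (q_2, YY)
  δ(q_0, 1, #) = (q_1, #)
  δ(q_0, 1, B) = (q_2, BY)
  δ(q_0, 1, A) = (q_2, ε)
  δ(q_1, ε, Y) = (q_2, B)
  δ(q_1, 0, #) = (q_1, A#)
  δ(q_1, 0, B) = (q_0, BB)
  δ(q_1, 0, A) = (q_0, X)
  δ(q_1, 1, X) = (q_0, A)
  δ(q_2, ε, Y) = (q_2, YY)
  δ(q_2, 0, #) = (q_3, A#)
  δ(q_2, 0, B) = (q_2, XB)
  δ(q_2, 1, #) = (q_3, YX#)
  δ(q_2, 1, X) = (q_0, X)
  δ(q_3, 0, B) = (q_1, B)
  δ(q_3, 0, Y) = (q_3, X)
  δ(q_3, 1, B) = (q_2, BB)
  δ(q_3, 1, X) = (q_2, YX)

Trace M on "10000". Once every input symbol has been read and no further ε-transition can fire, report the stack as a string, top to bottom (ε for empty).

(q_0, 10000, #) ⊢ (q_1, 0000, #) ⊢ (q_1, 000, A#) ⊢ (q_0, 00, X#) ⊢ (q_0, 0, #) ⊢ (q_3, ε, A#)
All input consumed in state q_3 with stack A#.

A#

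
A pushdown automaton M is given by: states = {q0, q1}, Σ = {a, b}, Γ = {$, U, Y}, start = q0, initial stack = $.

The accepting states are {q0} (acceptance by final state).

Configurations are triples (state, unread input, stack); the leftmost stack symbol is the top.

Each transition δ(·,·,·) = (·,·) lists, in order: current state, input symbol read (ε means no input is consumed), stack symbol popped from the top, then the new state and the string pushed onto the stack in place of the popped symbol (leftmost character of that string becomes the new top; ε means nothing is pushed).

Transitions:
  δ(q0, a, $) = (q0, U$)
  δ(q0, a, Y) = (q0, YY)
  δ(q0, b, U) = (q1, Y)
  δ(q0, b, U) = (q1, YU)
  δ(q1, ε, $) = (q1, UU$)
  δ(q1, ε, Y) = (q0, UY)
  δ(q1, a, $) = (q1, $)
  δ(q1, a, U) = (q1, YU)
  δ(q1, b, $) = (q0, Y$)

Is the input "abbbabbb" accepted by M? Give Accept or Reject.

Reject

No computation consumes all input and reaches a final state.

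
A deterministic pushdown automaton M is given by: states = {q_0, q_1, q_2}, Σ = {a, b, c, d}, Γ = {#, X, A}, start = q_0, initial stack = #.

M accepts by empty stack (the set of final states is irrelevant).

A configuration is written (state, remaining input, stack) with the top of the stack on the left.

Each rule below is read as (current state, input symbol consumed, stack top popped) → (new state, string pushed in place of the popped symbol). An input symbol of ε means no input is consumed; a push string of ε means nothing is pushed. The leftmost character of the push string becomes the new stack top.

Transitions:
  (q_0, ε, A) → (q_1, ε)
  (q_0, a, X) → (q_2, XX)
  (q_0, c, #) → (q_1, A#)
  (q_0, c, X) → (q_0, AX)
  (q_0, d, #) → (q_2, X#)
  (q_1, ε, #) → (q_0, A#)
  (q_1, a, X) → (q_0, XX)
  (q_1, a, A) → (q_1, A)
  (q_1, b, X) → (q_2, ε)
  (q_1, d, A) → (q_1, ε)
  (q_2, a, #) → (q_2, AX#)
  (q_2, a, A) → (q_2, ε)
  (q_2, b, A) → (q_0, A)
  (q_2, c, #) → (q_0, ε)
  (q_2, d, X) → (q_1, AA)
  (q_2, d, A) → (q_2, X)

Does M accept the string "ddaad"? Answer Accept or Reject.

(q_0, ddaad, #) ⊢ (q_2, daad, X#) ⊢ (q_1, aad, AA#) ⊢ (q_1, ad, AA#) ⊢ (q_1, d, AA#) ⊢ (q_1, ε, A#)
All input consumed; stack is A#, not empty, and no further ε-move applies.

Reject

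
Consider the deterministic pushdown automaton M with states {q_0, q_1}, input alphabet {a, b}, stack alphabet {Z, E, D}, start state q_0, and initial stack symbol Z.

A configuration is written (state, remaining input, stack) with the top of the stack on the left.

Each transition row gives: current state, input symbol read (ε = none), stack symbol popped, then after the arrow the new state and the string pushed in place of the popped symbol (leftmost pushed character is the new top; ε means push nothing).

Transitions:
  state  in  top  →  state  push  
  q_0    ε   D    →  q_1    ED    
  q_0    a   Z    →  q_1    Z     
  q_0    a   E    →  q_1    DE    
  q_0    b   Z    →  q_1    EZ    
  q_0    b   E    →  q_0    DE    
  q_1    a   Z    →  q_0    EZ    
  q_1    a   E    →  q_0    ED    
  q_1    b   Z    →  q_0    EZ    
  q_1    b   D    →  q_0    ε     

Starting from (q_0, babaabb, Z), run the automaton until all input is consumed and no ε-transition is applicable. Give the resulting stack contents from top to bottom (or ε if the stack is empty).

(q_0, babaabb, Z) ⊢ (q_1, abaabb, EZ) ⊢ (q_0, baabb, EDZ) ⊢ (q_0, aabb, DEDZ) ⊢ (q_1, aabb, EDEDZ) ⊢ (q_0, abb, EDDEDZ) ⊢ (q_1, bb, DEDDEDZ) ⊢ (q_0, b, EDDEDZ) ⊢ (q_0, ε, DEDDEDZ) ⊢ (q_1, ε, EDEDDEDZ)
All input consumed in state q_1 with stack EDEDDEDZ.

EDEDDEDZ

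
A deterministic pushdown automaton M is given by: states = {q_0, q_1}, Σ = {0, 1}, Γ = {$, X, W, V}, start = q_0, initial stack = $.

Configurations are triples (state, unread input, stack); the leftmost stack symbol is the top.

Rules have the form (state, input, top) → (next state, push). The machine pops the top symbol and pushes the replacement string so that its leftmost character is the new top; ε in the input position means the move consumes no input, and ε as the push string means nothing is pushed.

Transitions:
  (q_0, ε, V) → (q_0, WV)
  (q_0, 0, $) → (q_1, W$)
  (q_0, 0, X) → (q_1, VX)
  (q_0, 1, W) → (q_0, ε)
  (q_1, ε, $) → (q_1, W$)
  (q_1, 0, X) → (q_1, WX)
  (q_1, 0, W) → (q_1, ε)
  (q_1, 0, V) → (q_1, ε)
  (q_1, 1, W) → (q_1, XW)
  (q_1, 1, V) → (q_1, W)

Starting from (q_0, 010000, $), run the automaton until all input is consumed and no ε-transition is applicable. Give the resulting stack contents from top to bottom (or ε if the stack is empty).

XW$

(q_0, 010000, $)
  read 0, top $: go to q_1, push W$ → (q_1, 10000, W$)
  read 1, top W: go to q_1, push XW → (q_1, 0000, XW$)
  read 0, top X: go to q_1, push WX → (q_1, 000, WXW$)
  read 0, top W: go to q_1, push ε → (q_1, 00, XW$)
  read 0, top X: go to q_1, push WX → (q_1, 0, WXW$)
  read 0, top W: go to q_1, push ε → (q_1, ε, XW$)
All input consumed in state q_1 with stack XW$.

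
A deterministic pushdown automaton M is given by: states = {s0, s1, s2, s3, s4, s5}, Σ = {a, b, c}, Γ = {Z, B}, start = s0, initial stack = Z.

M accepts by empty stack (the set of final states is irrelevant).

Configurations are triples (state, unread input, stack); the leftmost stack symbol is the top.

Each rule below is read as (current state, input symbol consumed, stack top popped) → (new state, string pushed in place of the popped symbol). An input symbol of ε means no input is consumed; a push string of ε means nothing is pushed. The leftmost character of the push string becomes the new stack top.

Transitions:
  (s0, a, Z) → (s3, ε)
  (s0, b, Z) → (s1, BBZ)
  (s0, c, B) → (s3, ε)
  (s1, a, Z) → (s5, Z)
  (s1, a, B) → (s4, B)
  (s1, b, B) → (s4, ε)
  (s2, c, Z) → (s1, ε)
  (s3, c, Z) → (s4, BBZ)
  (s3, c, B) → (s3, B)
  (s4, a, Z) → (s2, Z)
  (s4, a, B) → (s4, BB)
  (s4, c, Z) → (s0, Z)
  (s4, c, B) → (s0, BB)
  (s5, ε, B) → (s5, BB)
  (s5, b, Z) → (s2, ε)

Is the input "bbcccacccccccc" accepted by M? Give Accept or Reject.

(s0, bbcccacccccccc, Z)
  read b, top Z: go to s1, push BBZ → (s1, bcccacccccccc, BBZ)
  read b, top B: go to s4, push ε → (s4, cccacccccccc, BZ)
  read c, top B: go to s0, push BB → (s0, ccacccccccc, BBZ)
  read c, top B: go to s3, push ε → (s3, cacccccccc, BZ)
  read c, top B: go to s3, push B → (s3, acccccccc, BZ)
No transition applies at (s3, acccccccc, BZ); input not fully consumed.

Reject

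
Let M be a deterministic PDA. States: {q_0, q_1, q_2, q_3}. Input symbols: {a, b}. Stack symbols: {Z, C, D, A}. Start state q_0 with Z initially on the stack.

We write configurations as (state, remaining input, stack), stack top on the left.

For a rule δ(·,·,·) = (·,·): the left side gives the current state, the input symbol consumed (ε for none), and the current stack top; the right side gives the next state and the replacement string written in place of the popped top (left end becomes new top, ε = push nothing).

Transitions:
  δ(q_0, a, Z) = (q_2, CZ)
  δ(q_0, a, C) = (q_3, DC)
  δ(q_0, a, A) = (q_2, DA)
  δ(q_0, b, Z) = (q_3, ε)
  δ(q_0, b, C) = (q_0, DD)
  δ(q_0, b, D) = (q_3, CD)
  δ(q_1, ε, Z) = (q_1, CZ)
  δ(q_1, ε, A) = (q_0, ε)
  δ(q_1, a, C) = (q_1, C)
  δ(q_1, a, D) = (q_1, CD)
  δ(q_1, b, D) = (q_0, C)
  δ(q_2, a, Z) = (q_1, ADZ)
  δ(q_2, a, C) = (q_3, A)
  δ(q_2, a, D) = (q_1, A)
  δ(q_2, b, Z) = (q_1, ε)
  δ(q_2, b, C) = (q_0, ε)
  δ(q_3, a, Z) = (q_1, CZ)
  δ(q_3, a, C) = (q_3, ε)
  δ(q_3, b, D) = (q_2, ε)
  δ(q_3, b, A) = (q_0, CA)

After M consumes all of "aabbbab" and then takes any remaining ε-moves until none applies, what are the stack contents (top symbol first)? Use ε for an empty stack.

DAZ

(q_0, aabbbab, Z)
  read a, top Z: go to q_2, push CZ → (q_2, abbbab, CZ)
  read a, top C: go to q_3, push A → (q_3, bbbab, AZ)
  read b, top A: go to q_0, push CA → (q_0, bbab, CAZ)
  read b, top C: go to q_0, push DD → (q_0, bab, DDAZ)
  read b, top D: go to q_3, push CD → (q_3, ab, CDDAZ)
  read a, top C: go to q_3, push ε → (q_3, b, DDAZ)
  read b, top D: go to q_2, push ε → (q_2, ε, DAZ)
All input consumed in state q_2 with stack DAZ.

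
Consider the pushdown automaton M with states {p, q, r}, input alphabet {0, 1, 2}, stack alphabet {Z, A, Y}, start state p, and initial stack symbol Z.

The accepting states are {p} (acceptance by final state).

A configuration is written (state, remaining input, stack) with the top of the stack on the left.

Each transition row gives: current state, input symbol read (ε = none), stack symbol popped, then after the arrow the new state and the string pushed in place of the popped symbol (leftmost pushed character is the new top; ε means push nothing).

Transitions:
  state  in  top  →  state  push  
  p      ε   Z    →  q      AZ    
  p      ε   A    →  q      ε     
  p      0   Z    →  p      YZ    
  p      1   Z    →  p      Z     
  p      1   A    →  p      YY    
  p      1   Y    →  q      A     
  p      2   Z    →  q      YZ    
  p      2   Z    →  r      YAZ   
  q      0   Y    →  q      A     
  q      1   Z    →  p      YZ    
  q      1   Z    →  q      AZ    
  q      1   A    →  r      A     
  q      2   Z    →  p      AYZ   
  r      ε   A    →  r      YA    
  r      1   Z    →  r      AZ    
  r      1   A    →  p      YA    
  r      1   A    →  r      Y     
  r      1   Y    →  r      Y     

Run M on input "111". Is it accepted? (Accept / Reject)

Accept

One accepting computation: (p, 111, Z) ⊢ (p, 11, Z) ⊢ (p, 1, Z) ⊢ (p, ε, Z)
All input consumed and state p ∈ F.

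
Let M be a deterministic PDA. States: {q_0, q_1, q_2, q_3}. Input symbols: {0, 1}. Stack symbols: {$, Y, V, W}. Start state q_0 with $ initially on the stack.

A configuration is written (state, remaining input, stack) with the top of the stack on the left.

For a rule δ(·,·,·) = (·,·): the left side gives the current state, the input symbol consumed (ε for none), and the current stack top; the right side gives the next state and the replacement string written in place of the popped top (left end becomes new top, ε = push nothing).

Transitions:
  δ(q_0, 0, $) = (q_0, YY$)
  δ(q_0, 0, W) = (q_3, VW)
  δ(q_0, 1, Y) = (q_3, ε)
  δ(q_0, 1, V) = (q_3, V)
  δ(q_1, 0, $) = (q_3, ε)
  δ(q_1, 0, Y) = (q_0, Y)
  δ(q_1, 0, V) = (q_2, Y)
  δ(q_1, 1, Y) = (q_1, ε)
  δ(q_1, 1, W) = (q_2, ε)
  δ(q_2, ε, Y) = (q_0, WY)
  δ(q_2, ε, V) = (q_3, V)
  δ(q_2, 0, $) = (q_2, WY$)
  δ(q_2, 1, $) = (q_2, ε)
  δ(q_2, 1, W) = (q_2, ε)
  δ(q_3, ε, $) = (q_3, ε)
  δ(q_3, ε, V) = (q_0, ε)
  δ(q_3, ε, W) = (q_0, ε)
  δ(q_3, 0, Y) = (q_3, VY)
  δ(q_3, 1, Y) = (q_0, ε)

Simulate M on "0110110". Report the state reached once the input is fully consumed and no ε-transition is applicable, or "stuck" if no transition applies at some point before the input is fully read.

q_0

(q_0, 0110110, $) ⊢ (q_0, 110110, YY$) ⊢ (q_3, 10110, Y$) ⊢ (q_0, 0110, $) ⊢ (q_0, 110, YY$) ⊢ (q_3, 10, Y$) ⊢ (q_0, 0, $) ⊢ (q_0, ε, YY$)
All input consumed; M is in state q_0.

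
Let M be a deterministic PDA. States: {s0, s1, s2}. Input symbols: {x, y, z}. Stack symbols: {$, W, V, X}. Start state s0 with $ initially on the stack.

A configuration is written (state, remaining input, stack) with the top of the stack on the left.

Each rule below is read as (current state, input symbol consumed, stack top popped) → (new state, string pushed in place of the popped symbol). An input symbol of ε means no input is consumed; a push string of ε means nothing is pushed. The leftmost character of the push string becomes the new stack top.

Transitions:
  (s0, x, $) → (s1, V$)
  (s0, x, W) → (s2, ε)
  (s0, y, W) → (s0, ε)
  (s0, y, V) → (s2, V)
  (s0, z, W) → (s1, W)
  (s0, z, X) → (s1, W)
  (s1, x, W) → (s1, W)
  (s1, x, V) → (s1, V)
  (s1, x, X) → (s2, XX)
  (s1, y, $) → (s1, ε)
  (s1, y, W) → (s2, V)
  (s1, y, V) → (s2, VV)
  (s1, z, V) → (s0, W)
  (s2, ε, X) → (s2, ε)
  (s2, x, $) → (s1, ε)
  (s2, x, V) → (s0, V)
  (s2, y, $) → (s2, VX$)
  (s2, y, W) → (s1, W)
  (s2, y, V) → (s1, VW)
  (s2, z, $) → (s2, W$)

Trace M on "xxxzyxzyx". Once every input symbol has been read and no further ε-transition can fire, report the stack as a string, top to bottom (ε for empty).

(s0, xxxzyxzyx, $)
  read x, top $: go to s1, push V$ → (s1, xxzyxzyx, V$)
  read x, top V: go to s1, push V → (s1, xzyxzyx, V$)
  read x, top V: go to s1, push V → (s1, zyxzyx, V$)
  read z, top V: go to s0, push W → (s0, yxzyx, W$)
  read y, top W: go to s0, push ε → (s0, xzyx, $)
  read x, top $: go to s1, push V$ → (s1, zyx, V$)
  read z, top V: go to s0, push W → (s0, yx, W$)
  read y, top W: go to s0, push ε → (s0, x, $)
  read x, top $: go to s1, push V$ → (s1, ε, V$)
All input consumed in state s1 with stack V$.

V$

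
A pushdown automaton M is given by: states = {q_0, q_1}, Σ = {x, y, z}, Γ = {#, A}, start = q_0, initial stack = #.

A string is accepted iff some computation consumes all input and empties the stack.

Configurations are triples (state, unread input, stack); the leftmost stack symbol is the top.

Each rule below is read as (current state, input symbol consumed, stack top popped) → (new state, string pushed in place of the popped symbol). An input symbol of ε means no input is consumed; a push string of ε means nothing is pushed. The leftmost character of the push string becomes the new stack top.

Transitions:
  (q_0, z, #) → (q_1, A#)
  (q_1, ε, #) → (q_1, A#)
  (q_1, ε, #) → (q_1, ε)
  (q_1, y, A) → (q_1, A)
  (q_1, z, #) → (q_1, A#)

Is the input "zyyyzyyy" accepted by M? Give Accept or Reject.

No computation consumes all input and empties the stack.

Reject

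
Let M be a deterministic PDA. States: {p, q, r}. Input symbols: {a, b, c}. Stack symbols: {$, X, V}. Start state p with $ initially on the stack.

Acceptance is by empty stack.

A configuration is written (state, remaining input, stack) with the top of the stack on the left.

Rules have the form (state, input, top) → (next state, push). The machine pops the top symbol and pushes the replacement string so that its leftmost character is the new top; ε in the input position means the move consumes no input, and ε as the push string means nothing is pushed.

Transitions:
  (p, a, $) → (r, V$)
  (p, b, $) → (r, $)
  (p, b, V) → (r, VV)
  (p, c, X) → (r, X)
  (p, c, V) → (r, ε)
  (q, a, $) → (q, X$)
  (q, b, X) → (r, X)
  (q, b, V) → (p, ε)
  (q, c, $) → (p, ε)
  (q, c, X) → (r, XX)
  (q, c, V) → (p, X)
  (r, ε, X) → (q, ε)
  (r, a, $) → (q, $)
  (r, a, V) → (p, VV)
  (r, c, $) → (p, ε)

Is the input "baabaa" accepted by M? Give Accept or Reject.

(p, baabaa, $)
  read b, top $: go to r, push $ → (r, aabaa, $)
  read a, top $: go to q, push $ → (q, abaa, $)
  read a, top $: go to q, push X$ → (q, baa, X$)
  read b, top X: go to r, push X → (r, aa, X$)
  ε-move, top X: go to q, push ε → (q, aa, $)
  read a, top $: go to q, push X$ → (q, a, X$)
No transition applies at (q, a, X$); input not fully consumed.

Reject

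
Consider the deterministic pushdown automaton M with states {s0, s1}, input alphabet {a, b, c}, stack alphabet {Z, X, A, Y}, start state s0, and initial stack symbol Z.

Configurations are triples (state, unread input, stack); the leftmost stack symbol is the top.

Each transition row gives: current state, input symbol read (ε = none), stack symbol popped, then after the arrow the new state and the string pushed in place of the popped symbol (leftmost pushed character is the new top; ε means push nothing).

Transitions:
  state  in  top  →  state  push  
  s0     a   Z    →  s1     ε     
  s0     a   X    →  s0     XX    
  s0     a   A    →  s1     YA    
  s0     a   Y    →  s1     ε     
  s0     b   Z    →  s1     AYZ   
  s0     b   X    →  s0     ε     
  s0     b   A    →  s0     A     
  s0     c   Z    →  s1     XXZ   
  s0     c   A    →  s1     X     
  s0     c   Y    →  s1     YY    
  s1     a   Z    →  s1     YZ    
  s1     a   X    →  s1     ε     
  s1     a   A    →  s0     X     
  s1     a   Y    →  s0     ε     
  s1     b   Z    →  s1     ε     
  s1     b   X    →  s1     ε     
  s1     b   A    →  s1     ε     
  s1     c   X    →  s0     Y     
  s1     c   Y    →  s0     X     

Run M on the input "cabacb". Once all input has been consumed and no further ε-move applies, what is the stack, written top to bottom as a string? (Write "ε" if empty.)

(s0, cabacb, Z)
  read c, top Z: go to s1, push XXZ → (s1, abacb, XXZ)
  read a, top X: go to s1, push ε → (s1, bacb, XZ)
  read b, top X: go to s1, push ε → (s1, acb, Z)
  read a, top Z: go to s1, push YZ → (s1, cb, YZ)
  read c, top Y: go to s0, push X → (s0, b, XZ)
  read b, top X: go to s0, push ε → (s0, ε, Z)
All input consumed in state s0 with stack Z.

Z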